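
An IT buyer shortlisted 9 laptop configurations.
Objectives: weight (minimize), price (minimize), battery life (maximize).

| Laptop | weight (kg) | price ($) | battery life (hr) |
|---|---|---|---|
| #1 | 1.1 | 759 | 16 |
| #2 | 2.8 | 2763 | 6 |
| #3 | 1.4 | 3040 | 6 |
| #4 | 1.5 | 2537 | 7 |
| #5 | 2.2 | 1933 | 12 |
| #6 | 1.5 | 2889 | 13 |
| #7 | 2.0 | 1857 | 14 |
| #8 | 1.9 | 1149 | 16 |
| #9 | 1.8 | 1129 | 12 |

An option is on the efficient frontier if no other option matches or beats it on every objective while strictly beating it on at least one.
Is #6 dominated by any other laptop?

#1 vs #6: weight 1.1≤1.5, price 759≤2889, battery life 16≥13 — #1 is at least as good on every objective and strictly better on at least one, so #1 dominates #6.

Yes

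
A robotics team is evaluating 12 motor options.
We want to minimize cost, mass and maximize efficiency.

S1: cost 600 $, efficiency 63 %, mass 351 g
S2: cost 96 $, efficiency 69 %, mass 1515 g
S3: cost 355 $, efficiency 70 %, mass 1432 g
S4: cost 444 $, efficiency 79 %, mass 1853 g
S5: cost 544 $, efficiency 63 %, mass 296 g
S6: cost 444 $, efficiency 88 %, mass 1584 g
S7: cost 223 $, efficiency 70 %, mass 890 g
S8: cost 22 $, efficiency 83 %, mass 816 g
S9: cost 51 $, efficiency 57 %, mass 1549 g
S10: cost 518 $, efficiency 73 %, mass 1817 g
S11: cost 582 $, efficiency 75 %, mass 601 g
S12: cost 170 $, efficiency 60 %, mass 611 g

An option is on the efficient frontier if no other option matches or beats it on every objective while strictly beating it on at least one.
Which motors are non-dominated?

S1: dominated by S5 (cost 544≤600, efficiency 63≥63, mass 296≤351).
S2: dominated by S8 (cost 22≤96, efficiency 83≥69, mass 816≤1515).
S3: dominated by S7 (cost 223≤355, efficiency 70≥70, mass 890≤1432).
S4: dominated by S6 (cost 444≤444, efficiency 88≥79, mass 1584≤1853).
S5: not dominated (best mass).
S6: not dominated (best efficiency).
S7: dominated by S8 (cost 22≤223, efficiency 83≥70, mass 816≤890).
S8: not dominated (best cost).
S9: dominated by S8 (cost 22≤51, efficiency 83≥57, mass 816≤1549).
S10: dominated by S6 (cost 444≤518, efficiency 88≥73, mass 1584≤1817).
S11: not dominated.
S12: not dominated.

S5, S6, S8, S11, S12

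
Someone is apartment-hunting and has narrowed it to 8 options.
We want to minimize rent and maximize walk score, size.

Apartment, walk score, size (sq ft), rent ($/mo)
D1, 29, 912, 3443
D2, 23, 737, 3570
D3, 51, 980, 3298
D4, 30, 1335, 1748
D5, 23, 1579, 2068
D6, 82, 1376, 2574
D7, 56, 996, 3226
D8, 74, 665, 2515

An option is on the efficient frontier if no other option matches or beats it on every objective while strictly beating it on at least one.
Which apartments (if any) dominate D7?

D6

D6: walk score 82≥56, size 1376≥996, rent 2574≤3226 — dominates D7.
Others (D1, D2, D3, D4, D5, D8) are each worse than D7 on at least one objective.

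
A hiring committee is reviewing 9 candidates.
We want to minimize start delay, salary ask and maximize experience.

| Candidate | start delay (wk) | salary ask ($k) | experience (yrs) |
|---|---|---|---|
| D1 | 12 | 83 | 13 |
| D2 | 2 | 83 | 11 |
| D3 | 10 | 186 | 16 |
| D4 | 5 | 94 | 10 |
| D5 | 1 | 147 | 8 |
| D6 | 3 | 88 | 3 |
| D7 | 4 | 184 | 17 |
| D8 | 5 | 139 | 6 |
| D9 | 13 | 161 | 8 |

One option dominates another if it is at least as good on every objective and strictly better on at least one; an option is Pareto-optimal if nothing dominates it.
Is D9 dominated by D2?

Yes

D2 vs D9: start delay 2≤13, salary ask 83≤161, experience 11≥8 — D2 is at least as good on every objective with at least one strict improvement.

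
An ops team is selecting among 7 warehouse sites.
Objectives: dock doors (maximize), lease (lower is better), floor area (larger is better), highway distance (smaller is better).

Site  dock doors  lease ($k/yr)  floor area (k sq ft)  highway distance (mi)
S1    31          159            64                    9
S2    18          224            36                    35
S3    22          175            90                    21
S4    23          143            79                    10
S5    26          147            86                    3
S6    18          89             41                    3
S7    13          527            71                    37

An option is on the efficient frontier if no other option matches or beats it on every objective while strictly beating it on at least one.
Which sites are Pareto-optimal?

S1, S3, S4, S5, S6

S1: not dominated (best dock doors).
S2: dominated by S1 (dock doors 31≥18, lease 159≤224, floor area 64≥36, highway distance 9≤35).
S3: not dominated (best floor area).
S4: not dominated.
S5: not dominated.
S6: not dominated (best lease).
S7: dominated by S3 (dock doors 22≥13, lease 175≤527, floor area 90≥71, highway distance 21≤37).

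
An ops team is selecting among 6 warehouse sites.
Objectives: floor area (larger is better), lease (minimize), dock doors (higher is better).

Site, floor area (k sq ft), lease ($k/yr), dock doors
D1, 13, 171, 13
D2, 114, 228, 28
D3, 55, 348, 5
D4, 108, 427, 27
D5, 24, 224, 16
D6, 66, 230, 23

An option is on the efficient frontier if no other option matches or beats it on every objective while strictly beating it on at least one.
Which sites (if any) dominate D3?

D2: floor area 114≥55, lease 228≤348, dock doors 28≥5 — dominates D3.
D6: floor area 66≥55, lease 230≤348, dock doors 23≥5 — dominates D3.
Others (D1, D4, D5) are each worse than D3 on at least one objective.

D2, D6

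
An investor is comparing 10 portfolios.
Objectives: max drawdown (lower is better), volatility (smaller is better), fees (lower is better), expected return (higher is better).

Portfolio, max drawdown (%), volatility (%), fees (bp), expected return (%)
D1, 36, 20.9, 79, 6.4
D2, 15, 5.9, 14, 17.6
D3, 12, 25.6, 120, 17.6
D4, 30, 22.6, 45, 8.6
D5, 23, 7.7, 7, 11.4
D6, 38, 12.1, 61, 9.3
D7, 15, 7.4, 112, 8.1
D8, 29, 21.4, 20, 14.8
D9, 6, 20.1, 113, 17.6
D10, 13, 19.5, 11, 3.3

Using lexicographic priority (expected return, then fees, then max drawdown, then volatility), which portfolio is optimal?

D2

First maximize expected return: best is 17.6, kept {D2, D3, D9}.
Then minimize fees: best is 14, kept {D2}.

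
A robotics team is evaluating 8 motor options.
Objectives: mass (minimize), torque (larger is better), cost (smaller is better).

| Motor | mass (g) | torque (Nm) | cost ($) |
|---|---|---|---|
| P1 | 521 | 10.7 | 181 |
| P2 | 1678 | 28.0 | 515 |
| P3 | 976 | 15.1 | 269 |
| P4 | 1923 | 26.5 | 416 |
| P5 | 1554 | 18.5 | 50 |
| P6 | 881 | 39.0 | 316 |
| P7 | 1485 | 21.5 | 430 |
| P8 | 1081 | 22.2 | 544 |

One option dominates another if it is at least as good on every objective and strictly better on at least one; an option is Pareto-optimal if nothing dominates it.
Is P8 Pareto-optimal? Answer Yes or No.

P6 vs P8: mass 881≤1081, torque 39.0≥22.2, cost 316≤544 — P6 is at least as good on every objective and strictly better on at least one, so P6 dominates P8.

No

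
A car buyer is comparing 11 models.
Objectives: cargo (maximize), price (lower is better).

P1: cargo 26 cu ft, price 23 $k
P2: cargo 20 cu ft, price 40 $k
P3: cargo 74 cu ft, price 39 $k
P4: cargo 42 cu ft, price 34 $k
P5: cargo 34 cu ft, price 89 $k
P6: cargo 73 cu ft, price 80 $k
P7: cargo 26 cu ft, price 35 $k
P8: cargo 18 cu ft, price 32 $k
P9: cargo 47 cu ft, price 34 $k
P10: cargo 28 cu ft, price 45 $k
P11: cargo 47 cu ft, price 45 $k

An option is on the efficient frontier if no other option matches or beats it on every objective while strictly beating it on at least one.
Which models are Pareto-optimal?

P1: not dominated (best price).
P2: dominated by P1 (cargo 26≥20, price 23≤40).
P3: not dominated (best cargo).
P4: dominated by P9 (cargo 47≥42, price 34≤34).
P5: dominated by P3 (cargo 74≥34, price 39≤89).
P6: dominated by P3 (cargo 74≥73, price 39≤80).
P7: dominated by P1 (cargo 26≥26, price 23≤35).
P8: dominated by P1 (cargo 26≥18, price 23≤32).
P9: not dominated.
P10: dominated by P3 (cargo 74≥28, price 39≤45).
P11: dominated by P3 (cargo 74≥47, price 39≤45).

P1, P3, P9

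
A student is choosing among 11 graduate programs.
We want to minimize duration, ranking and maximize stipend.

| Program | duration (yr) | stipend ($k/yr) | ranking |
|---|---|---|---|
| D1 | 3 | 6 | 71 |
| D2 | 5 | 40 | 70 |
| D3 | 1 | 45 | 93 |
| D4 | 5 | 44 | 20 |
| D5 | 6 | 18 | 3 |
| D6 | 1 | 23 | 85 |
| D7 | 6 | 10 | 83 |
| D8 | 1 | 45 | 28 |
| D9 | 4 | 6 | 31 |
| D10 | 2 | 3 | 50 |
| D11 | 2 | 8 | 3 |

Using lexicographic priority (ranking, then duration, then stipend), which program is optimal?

D11

First minimize ranking: best is 3, kept {D5, D11}.
Then minimize duration: best is 2, kept {D11}.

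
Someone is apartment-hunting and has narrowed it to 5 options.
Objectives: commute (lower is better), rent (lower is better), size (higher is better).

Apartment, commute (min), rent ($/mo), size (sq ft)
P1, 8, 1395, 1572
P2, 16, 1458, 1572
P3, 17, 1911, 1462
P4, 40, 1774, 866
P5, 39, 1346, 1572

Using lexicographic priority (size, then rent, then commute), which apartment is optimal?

P5

First maximize size: best is 1572, kept {P1, P2, P5}.
Then minimize rent: best is 1346, kept {P5}.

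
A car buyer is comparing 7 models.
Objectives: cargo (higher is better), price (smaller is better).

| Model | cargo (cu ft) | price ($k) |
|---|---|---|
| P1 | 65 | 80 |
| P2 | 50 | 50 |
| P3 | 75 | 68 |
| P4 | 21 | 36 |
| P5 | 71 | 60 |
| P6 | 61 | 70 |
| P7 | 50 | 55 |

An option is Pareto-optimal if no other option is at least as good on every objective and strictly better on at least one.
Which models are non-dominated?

P1: dominated by P3 (cargo 75≥65, price 68≤80).
P2: not dominated.
P3: not dominated (best cargo).
P4: not dominated (best price).
P5: not dominated.
P6: dominated by P3 (cargo 75≥61, price 68≤70).
P7: dominated by P2 (cargo 50≥50, price 50≤55).

P2, P3, P4, P5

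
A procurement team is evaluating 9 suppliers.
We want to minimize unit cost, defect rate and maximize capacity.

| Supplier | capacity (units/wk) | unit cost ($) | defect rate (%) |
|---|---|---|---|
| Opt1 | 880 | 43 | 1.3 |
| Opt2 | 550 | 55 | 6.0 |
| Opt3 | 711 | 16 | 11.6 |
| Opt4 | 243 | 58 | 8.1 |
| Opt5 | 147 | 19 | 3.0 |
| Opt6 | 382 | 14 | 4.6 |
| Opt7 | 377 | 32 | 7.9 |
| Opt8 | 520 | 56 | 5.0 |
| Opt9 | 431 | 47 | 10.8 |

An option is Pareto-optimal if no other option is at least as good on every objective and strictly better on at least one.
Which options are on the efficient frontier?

Opt1, Opt3, Opt5, Opt6

Opt1: not dominated (best capacity).
Opt2: dominated by Opt1 (capacity 880≥550, unit cost 43≤55, defect rate 1.3≤6.0).
Opt3: not dominated.
Opt4: dominated by Opt1 (capacity 880≥243, unit cost 43≤58, defect rate 1.3≤8.1).
Opt5: not dominated.
Opt6: not dominated (best unit cost).
Opt7: dominated by Opt6 (capacity 382≥377, unit cost 14≤32, defect rate 4.6≤7.9).
Opt8: dominated by Opt1 (capacity 880≥520, unit cost 43≤56, defect rate 1.3≤5.0).
Opt9: dominated by Opt1 (capacity 880≥431, unit cost 43≤47, defect rate 1.3≤10.8).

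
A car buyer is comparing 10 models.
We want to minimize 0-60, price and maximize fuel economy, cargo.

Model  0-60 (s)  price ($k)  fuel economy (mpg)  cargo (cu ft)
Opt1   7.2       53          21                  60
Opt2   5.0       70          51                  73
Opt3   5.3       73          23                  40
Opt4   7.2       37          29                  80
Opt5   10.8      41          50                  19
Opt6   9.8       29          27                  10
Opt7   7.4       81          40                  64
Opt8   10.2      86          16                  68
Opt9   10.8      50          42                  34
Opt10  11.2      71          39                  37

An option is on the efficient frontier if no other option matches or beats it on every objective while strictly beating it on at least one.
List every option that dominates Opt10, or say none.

Opt2: 0-60 5.0≤11.2, price 70≤71, fuel economy 51≥39, cargo 73≥37 — dominates Opt10.
Others (Opt1, Opt3, Opt4, Opt5, Opt6, Opt7, Opt8, Opt9) are each worse than Opt10 on at least one objective.

Opt2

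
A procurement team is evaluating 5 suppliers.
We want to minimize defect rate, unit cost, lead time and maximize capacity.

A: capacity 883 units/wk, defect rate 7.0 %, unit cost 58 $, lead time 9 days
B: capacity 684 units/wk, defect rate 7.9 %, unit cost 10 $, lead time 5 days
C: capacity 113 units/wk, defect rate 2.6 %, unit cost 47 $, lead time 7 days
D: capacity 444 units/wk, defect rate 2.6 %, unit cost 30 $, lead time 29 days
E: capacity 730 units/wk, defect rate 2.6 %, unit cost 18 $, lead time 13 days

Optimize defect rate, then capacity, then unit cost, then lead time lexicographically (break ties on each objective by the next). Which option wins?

First minimize defect rate: best is 2.6, kept {C, D, E}.
Then maximize capacity: best is 730, kept {E}.

E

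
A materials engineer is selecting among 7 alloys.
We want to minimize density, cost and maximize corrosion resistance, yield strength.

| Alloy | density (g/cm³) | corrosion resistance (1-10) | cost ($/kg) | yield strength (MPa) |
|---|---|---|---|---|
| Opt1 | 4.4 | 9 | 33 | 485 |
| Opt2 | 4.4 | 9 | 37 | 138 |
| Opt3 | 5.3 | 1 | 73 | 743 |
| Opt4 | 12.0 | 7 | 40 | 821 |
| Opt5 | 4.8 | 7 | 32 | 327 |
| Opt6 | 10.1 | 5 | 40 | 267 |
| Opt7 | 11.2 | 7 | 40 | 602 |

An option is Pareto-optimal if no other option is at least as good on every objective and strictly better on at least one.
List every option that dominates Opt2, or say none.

Opt1: density 4.4≤4.4, corrosion resistance 9≥9, cost 33≤37, yield strength 485≥138 — dominates Opt2.
Others (Opt3, Opt4, Opt5, Opt6, Opt7) are each worse than Opt2 on at least one objective.

Opt1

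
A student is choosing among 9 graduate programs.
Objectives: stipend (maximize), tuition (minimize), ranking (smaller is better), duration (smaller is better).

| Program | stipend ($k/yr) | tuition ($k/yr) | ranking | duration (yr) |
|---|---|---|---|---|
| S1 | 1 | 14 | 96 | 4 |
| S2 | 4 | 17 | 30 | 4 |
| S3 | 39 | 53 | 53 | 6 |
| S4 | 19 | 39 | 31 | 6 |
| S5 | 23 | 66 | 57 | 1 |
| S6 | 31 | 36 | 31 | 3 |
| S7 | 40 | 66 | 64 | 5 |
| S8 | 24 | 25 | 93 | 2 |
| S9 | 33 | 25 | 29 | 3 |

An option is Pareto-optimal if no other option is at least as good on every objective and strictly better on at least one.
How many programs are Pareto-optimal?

7

S1: not dominated (best tuition).
S2: not dominated.
S3: not dominated.
S4: dominated by S6 (stipend 31≥19, tuition 36≤39, ranking 31≤31, duration 3≤6).
S5: not dominated (best duration).
S6: dominated by S9 (stipend 33≥31, tuition 25≤36, ranking 29≤31, duration 3≤3).
S7: not dominated (best stipend).
S8: not dominated.
S9: not dominated (best ranking).
Pareto-optimal: S1, S2, S3, S5, S7, S8, S9 → 7.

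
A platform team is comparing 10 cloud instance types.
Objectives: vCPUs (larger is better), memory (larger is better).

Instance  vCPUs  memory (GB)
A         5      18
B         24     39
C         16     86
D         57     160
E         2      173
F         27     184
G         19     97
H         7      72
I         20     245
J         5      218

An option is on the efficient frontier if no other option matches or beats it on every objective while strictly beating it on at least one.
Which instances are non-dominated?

A: dominated by B (vCPUs 24≥5, memory 39≥18).
B: dominated by D (vCPUs 57≥24, memory 160≥39).
C: dominated by D (vCPUs 57≥16, memory 160≥86).
D: not dominated (best vCPUs).
E: dominated by F (vCPUs 27≥2, memory 184≥173).
F: not dominated.
G: dominated by D (vCPUs 57≥19, memory 160≥97).
H: dominated by C (vCPUs 16≥7, memory 86≥72).
I: not dominated (best memory).
J: dominated by I (vCPUs 20≥5, memory 245≥218).

D, F, I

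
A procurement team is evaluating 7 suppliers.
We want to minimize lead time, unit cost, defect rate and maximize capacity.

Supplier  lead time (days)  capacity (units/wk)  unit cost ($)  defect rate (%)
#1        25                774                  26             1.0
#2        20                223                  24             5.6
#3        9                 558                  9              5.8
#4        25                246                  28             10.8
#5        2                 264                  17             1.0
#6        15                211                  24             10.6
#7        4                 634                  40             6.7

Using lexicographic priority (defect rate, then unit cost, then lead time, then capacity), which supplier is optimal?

#5

First minimize defect rate: best is 1.0, kept {#1, #5}.
Then minimize unit cost: best is 17, kept {#5}.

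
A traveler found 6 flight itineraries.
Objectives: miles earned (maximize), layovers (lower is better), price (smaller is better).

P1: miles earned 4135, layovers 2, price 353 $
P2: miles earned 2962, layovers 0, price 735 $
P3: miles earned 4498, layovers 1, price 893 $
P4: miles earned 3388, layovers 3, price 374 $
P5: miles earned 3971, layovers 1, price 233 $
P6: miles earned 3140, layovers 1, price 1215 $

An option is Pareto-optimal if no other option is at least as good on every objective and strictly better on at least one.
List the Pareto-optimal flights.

P1: not dominated.
P2: not dominated (best layovers).
P3: not dominated (best miles earned).
P4: dominated by P1 (miles earned 4135≥3388, layovers 2≤3, price 353≤374).
P5: not dominated (best price).
P6: dominated by P3 (miles earned 4498≥3140, layovers 1≤1, price 893≤1215).

P1, P2, P3, P5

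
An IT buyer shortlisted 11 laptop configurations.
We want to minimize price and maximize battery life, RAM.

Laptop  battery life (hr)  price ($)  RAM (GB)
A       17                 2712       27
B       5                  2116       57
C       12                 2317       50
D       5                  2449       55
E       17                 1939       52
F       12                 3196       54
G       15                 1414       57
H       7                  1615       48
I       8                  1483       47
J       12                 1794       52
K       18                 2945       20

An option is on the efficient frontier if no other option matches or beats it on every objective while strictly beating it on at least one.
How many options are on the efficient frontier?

3

A: dominated by E (battery life 17≥17, price 1939≤2712, RAM 52≥27).
B: dominated by G (battery life 15≥5, price 1414≤2116, RAM 57≥57).
C: dominated by E (battery life 17≥12, price 1939≤2317, RAM 52≥50).
D: dominated by B (battery life 5≥5, price 2116≤2449, RAM 57≥55).
E: not dominated.
F: dominated by G (battery life 15≥12, price 1414≤3196, RAM 57≥54).
G: not dominated (best price).
H: dominated by G (battery life 15≥7, price 1414≤1615, RAM 57≥48).
I: dominated by G (battery life 15≥8, price 1414≤1483, RAM 57≥47).
J: dominated by G (battery life 15≥12, price 1414≤1794, RAM 57≥52).
K: not dominated (best battery life).
Pareto-optimal: E, G, K → 3.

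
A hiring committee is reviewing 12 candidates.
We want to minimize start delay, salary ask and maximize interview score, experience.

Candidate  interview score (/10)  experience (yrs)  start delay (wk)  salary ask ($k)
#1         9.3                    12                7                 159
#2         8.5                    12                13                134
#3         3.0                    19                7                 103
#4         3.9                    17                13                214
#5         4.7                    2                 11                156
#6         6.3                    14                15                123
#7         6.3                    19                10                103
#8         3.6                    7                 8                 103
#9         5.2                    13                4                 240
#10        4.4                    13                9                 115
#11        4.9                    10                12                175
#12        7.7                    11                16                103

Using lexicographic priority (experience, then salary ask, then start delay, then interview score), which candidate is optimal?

First maximize experience: best is 19, kept {#3, #7}.
Then minimize salary ask: best is 103, kept {#3, #7}.
Then minimize start delay: best is 7, kept {#3}.

#3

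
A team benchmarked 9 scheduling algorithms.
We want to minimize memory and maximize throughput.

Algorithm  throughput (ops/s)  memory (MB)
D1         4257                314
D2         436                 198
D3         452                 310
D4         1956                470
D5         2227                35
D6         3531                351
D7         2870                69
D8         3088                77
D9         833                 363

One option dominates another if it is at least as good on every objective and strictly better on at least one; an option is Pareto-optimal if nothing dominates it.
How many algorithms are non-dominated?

D1: not dominated (best throughput).
D2: dominated by D5 (throughput 2227≥436, memory 35≤198).
D3: dominated by D5 (throughput 2227≥452, memory 35≤310).
D4: dominated by D1 (throughput 4257≥1956, memory 314≤470).
D5: not dominated (best memory).
D6: dominated by D1 (throughput 4257≥3531, memory 314≤351).
D7: not dominated.
D8: not dominated.
D9: dominated by D1 (throughput 4257≥833, memory 314≤363).
Pareto-optimal: D1, D5, D7, D8 → 4.

4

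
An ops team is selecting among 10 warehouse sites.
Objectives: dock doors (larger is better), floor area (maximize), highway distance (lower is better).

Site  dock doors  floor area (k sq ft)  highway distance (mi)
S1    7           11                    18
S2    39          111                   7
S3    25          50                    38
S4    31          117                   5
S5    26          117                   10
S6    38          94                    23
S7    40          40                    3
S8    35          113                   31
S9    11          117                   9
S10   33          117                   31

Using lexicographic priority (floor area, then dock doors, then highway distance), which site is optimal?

First maximize floor area: best is 117, kept {S4, S5, S9, S10}.
Then maximize dock doors: best is 33, kept {S10}.

S10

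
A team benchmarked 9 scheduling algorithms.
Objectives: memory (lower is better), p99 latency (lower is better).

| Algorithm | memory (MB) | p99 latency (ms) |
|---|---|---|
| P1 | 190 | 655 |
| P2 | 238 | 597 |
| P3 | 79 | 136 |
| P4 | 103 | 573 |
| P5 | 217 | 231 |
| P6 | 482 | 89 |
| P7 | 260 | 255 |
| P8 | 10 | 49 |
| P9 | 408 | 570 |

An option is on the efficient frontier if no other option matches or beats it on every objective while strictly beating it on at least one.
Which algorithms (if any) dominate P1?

P3: memory 79≤190, p99 latency 136≤655 — dominates P1.
P4: memory 103≤190, p99 latency 573≤655 — dominates P1.
P8: memory 10≤190, p99 latency 49≤655 — dominates P1.
Others (P2, P5, P6, P7, P9) are each worse than P1 on at least one objective.

P3, P4, P8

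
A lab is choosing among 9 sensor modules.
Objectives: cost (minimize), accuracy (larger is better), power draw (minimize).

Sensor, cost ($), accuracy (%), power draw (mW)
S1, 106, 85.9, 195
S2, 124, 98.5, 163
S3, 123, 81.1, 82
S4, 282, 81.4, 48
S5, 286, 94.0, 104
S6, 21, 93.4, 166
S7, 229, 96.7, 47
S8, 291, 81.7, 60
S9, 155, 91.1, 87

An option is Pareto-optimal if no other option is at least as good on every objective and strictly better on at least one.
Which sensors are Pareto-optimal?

S1: dominated by S6 (cost 21≤106, accuracy 93.4≥85.9, power draw 166≤195).
S2: not dominated (best accuracy).
S3: not dominated.
S4: dominated by S7 (cost 229≤282, accuracy 96.7≥81.4, power draw 47≤48).
S5: dominated by S7 (cost 229≤286, accuracy 96.7≥94.0, power draw 47≤104).
S6: not dominated (best cost).
S7: not dominated (best power draw).
S8: dominated by S7 (cost 229≤291, accuracy 96.7≥81.7, power draw 47≤60).
S9: not dominated.

S2, S3, S6, S7, S9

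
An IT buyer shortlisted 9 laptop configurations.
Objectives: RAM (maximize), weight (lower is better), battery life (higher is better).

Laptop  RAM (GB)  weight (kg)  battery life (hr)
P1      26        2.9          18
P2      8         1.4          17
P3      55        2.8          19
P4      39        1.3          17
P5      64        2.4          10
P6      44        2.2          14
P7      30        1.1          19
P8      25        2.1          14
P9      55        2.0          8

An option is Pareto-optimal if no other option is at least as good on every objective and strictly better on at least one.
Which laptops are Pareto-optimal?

P1: dominated by P3 (RAM 55≥26, weight 2.8≤2.9, battery life 19≥18).
P2: dominated by P4 (RAM 39≥8, weight 1.3≤1.4, battery life 17≥17).
P3: not dominated.
P4: not dominated.
P5: not dominated (best RAM).
P6: not dominated.
P7: not dominated (best weight).
P8: dominated by P4 (RAM 39≥25, weight 1.3≤2.1, battery life 17≥14).
P9: not dominated.

P3, P4, P5, P6, P7, P9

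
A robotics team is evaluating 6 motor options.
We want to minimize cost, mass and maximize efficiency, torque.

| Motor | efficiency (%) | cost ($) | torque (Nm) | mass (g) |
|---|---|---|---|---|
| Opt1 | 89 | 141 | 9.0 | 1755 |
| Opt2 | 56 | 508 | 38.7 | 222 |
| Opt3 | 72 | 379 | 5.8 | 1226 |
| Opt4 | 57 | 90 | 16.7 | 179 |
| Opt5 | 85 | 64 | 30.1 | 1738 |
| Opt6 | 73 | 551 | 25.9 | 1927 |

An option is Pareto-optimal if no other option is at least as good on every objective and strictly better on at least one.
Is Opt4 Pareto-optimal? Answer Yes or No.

Yes

Opt1: worse on cost (141 vs 90).
Opt2: worse on efficiency (56 vs 57).
Opt3: worse on cost (379 vs 90).
Opt5: worse on mass (1738 vs 179).
Opt6: worse on cost (551 vs 90).
No option is at least as good as Opt4 on every objective and strictly better on one.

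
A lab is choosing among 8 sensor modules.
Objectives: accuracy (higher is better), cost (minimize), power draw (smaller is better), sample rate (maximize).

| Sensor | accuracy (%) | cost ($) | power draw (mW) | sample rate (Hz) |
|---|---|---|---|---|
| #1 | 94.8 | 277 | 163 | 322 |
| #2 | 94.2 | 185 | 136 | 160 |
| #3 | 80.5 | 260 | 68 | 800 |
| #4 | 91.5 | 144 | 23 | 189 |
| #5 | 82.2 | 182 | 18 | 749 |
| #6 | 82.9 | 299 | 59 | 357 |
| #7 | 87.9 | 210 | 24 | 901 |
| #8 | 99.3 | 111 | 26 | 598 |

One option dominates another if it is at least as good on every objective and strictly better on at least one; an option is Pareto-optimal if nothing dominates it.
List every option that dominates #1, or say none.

#8

#8: accuracy 99.3≥94.8, cost 111≤277, power draw 26≤163, sample rate 598≥322 — dominates #1.
Others (#2, #3, #4, #5, #6, #7) are each worse than #1 on at least one objective.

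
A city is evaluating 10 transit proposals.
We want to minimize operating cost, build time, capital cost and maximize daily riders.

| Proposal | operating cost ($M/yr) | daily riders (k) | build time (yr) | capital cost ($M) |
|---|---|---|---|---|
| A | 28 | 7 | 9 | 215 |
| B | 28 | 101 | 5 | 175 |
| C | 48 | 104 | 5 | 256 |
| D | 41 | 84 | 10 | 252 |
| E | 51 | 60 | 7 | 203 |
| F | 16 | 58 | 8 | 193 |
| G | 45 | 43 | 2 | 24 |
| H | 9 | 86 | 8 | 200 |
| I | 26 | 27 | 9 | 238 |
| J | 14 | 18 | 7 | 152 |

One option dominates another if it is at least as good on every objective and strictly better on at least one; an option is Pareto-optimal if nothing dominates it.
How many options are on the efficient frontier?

6

A: dominated by B (operating cost 28≤28, daily riders 101≥7, build time 5≤9, capital cost 175≤215).
B: not dominated.
C: not dominated (best daily riders).
D: dominated by B (operating cost 28≤41, daily riders 101≥84, build time 5≤10, capital cost 175≤252).
E: dominated by B (operating cost 28≤51, daily riders 101≥60, build time 5≤7, capital cost 175≤203).
F: not dominated.
G: not dominated (best build time).
H: not dominated (best operating cost).
I: dominated by F (operating cost 16≤26, daily riders 58≥27, build time 8≤9, capital cost 193≤238).
J: not dominated.
Pareto-optimal: B, C, F, G, H, J → 6.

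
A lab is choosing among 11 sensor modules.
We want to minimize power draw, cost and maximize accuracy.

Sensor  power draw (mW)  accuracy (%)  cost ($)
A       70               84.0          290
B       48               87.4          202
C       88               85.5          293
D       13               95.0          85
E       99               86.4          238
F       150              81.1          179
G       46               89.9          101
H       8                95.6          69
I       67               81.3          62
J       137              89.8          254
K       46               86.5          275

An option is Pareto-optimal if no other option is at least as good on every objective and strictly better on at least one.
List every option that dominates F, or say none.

D, G, H, I

D: power draw 13≤150, accuracy 95.0≥81.1, cost 85≤179 — dominates F.
G: power draw 46≤150, accuracy 89.9≥81.1, cost 101≤179 — dominates F.
H: power draw 8≤150, accuracy 95.6≥81.1, cost 69≤179 — dominates F.
I: power draw 67≤150, accuracy 81.3≥81.1, cost 62≤179 — dominates F.
Others (A, B, C, E, J, K) are each worse than F on at least one objective.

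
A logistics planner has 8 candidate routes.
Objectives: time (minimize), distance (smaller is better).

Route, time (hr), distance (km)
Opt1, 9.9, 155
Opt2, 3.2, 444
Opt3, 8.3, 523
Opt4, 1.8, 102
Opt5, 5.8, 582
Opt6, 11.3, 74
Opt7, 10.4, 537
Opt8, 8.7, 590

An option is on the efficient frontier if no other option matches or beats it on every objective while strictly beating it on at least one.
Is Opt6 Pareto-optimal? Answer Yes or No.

Yes

Opt1: worse on distance (155 vs 74).
Opt2: worse on distance (444 vs 74).
Opt3: worse on distance (523 vs 74).
Opt4: worse on distance (102 vs 74).
Opt5: worse on distance (582 vs 74).
Opt7: worse on distance (537 vs 74).
Opt8: worse on distance (590 vs 74).
No option is at least as good as Opt6 on every objective and strictly better on one.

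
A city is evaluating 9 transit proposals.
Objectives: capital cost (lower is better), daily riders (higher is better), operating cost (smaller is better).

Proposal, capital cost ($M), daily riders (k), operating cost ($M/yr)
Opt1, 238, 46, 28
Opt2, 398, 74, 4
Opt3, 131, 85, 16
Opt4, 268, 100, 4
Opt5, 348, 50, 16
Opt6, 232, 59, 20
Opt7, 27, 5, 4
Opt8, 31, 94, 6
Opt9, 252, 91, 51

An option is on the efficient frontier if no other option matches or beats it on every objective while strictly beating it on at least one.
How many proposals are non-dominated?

Opt1: dominated by Opt3 (capital cost 131≤238, daily riders 85≥46, operating cost 16≤28).
Opt2: dominated by Opt4 (capital cost 268≤398, daily riders 100≥74, operating cost 4≤4).
Opt3: dominated by Opt8 (capital cost 31≤131, daily riders 94≥85, operating cost 6≤16).
Opt4: not dominated (best daily riders).
Opt5: dominated by Opt3 (capital cost 131≤348, daily riders 85≥50, operating cost 16≤16).
Opt6: dominated by Opt3 (capital cost 131≤232, daily riders 85≥59, operating cost 16≤20).
Opt7: not dominated (best capital cost).
Opt8: not dominated.
Opt9: dominated by Opt8 (capital cost 31≤252, daily riders 94≥91, operating cost 6≤51).
Pareto-optimal: Opt4, Opt7, Opt8 → 3.

3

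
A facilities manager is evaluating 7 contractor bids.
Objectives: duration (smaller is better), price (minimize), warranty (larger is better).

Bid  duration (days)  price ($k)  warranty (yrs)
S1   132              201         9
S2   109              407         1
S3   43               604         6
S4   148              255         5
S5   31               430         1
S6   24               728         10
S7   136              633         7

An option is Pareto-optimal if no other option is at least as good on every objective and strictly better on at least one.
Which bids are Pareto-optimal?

S1: not dominated (best price).
S2: not dominated.
S3: not dominated.
S4: dominated by S1 (duration 132≤148, price 201≤255, warranty 9≥5).
S5: not dominated.
S6: not dominated (best duration).
S7: dominated by S1 (duration 132≤136, price 201≤633, warranty 9≥7).

S1, S2, S3, S5, S6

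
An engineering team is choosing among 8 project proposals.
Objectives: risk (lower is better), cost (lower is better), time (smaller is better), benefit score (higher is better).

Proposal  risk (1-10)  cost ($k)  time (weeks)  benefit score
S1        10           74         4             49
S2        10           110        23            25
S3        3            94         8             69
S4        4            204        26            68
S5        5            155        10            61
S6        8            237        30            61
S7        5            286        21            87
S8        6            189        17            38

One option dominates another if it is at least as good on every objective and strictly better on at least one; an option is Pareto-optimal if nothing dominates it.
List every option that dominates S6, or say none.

S3: risk 3≤8, cost 94≤237, time 8≤30, benefit score 69≥61 — dominates S6.
S4: risk 4≤8, cost 204≤237, time 26≤30, benefit score 68≥61 — dominates S6.
S5: risk 5≤8, cost 155≤237, time 10≤30, benefit score 61≥61 — dominates S6.
Others (S1, S2, S7, S8) are each worse than S6 on at least one objective.

S3, S4, S5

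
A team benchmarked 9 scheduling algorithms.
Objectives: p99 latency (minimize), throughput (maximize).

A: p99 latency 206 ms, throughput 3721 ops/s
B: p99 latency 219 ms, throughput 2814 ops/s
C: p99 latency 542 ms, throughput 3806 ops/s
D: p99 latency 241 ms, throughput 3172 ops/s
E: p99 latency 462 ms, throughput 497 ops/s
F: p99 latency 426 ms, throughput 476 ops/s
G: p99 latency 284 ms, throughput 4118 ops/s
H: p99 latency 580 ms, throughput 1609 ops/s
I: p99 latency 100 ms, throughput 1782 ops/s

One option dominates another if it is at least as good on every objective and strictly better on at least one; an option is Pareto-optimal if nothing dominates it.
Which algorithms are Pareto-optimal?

A: not dominated.
B: dominated by A (p99 latency 206≤219, throughput 3721≥2814).
C: dominated by G (p99 latency 284≤542, throughput 4118≥3806).
D: dominated by A (p99 latency 206≤241, throughput 3721≥3172).
E: dominated by A (p99 latency 206≤462, throughput 3721≥497).
F: dominated by A (p99 latency 206≤426, throughput 3721≥476).
G: not dominated (best throughput).
H: dominated by A (p99 latency 206≤580, throughput 3721≥1609).
I: not dominated (best p99 latency).

A, G, I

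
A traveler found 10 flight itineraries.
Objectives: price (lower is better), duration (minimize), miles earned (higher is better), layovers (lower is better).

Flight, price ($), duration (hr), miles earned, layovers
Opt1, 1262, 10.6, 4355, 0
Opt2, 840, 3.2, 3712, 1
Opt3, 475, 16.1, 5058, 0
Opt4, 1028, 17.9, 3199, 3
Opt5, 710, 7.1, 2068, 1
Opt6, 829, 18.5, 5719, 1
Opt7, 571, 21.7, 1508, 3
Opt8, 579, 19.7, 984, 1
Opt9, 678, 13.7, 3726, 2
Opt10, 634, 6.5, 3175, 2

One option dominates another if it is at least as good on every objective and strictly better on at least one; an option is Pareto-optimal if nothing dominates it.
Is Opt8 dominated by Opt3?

Yes

Opt3 vs Opt8: price 475≤579, duration 16.1≤19.7, miles earned 5058≥984, layovers 0≤1 — Opt3 is at least as good on every objective with at least one strict improvement.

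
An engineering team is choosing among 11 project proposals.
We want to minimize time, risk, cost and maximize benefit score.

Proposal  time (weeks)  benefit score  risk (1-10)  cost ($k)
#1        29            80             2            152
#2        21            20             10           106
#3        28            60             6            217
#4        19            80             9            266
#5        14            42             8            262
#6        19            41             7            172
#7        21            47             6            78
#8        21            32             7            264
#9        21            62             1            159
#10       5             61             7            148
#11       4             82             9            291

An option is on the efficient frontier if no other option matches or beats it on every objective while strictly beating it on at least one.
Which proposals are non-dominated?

#1: not dominated.
#2: dominated by #7 (time 21≤21, benefit score 47≥20, risk 6≤10, cost 78≤106).
#3: dominated by #9 (time 21≤28, benefit score 62≥60, risk 1≤6, cost 159≤217).
#4: not dominated.
#5: dominated by #10 (time 5≤14, benefit score 61≥42, risk 7≤8, cost 148≤262).
#6: dominated by #10 (time 5≤19, benefit score 61≥41, risk 7≤7, cost 148≤172).
#7: not dominated (best cost).
#8: dominated by #6 (time 19≤21, benefit score 41≥32, risk 7≤7, cost 172≤264).
#9: not dominated (best risk).
#10: not dominated.
#11: not dominated (best time).

#1, #4, #7, #9, #10, #11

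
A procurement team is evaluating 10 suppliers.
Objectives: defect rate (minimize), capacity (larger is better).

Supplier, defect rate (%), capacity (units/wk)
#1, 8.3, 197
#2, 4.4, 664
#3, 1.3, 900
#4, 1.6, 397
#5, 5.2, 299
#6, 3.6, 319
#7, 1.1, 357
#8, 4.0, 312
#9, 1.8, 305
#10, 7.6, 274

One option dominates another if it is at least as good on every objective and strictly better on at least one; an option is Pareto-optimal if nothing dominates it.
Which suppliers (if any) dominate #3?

#1: worse on defect rate (8.3 vs 1.3).
#2: worse on defect rate (4.4 vs 1.3).
#4: worse on defect rate (1.6 vs 1.3).
#5: worse on defect rate (5.2 vs 1.3).
#6: worse on defect rate (3.6 vs 1.3).
#7: worse on capacity (357 vs 900).
#8: worse on defect rate (4.0 vs 1.3).
#9: worse on defect rate (1.8 vs 1.3).
#10: worse on defect rate (7.6 vs 1.3).
No option dominates #3.

none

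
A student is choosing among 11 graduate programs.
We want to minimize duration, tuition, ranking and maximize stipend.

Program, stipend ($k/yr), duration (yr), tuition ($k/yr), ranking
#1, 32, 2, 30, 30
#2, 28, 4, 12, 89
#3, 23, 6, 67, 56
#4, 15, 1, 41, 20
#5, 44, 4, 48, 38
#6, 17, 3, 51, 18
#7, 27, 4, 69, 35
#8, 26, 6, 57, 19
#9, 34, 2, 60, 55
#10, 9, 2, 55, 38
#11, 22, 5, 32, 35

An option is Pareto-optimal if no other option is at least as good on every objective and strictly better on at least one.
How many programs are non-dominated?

#1: not dominated.
#2: not dominated (best tuition).
#3: dominated by #1 (stipend 32≥23, duration 2≤6, tuition 30≤67, ranking 30≤56).
#4: not dominated (best duration).
#5: not dominated (best stipend).
#6: not dominated (best ranking).
#7: dominated by #1 (stipend 32≥27, duration 2≤4, tuition 30≤69, ranking 30≤35).
#8: not dominated.
#9: not dominated.
#10: dominated by #1 (stipend 32≥9, duration 2≤2, tuition 30≤55, ranking 30≤38).
#11: dominated by #1 (stipend 32≥22, duration 2≤5, tuition 30≤32, ranking 30≤35).
Pareto-optimal: #1, #2, #4, #5, #6, #8, #9 → 7.

7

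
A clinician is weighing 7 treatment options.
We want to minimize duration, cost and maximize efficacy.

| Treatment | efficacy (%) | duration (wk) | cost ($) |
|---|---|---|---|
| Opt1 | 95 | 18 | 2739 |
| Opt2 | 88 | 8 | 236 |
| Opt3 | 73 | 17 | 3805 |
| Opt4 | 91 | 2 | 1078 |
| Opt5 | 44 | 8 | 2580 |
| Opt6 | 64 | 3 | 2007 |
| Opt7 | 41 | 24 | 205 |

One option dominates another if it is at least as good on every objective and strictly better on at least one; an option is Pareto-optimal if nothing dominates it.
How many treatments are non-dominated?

Opt1: not dominated (best efficacy).
Opt2: not dominated.
Opt3: dominated by Opt2 (efficacy 88≥73, duration 8≤17, cost 236≤3805).
Opt4: not dominated (best duration).
Opt5: dominated by Opt2 (efficacy 88≥44, duration 8≤8, cost 236≤2580).
Opt6: dominated by Opt4 (efficacy 91≥64, duration 2≤3, cost 1078≤2007).
Opt7: not dominated (best cost).
Pareto-optimal: Opt1, Opt2, Opt4, Opt7 → 4.

4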